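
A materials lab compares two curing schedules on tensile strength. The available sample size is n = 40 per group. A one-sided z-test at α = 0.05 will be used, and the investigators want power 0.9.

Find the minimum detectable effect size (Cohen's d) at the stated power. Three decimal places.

Required noncentrality: δ = z_{0.05} + z_{0.10} = 1.645 + 1.282 = 2.926.
δ = d·√(n/2) ⇒ d = δ/√(n/2) = 2.926/√(40/2) = 0.6544.

d ≈ 0.654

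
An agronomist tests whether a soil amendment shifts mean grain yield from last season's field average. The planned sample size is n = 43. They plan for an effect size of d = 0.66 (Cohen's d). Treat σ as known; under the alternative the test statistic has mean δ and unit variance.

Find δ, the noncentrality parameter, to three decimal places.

The noncentrality parameter scales effect size by the design's sample-size factor: δ = d·√n = 0.66 × √43 = 4.3279

δ ≈ 4.328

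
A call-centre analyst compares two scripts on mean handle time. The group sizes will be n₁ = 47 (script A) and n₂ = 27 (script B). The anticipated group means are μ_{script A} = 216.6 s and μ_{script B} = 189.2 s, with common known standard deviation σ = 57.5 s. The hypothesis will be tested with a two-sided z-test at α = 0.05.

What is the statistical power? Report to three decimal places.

Power ≈ 0.505

Standardized effect: d = |μ_{script A} − μ_{script B}| / σ = |216.6 − 189.2| / 57.5 = 0.4765
Noncentrality parameter: δ = d / √(1/n₁ + 1/n₂) = 0.4765 / √(1/47 + 1/27) = 1.9733
Two-sided α = 0.05 → critical value z_{0.025} = 1.960.
Power = Φ(δ − 1.960) + Φ(−δ − 1.960) = Φ(0.013) + Φ(-3.933) = 0.5053 + 0.0000 = 0.5054.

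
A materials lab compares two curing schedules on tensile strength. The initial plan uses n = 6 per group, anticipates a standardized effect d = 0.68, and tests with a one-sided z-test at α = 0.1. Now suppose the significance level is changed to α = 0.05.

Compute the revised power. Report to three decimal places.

δ = d·√(n/2) = 0.68 × √(6/2) = 1.1778 (unchanged). New critical value: z_{0.05} = 1.645.
Revised power = Φ(δ − 1.645) = Φ(-0.467) = 0.3202.

Power ≈ 0.320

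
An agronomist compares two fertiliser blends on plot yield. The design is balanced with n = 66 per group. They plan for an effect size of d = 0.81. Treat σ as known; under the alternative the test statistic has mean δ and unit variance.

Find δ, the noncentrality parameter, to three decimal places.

δ ≈ 4.653

δ = d·√(n/2) = 0.81 × √(66/2) = 4.6531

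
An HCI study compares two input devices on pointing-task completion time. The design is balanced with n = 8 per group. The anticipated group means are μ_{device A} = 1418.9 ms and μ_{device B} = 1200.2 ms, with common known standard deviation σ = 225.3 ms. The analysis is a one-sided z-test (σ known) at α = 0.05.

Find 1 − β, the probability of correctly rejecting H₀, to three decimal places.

Standardized effect: d = |μ_{device A} − μ_{device B}| / σ = |1418.9 − 1200.2| / 225.3 = 0.9707
Noncentrality parameter: δ = d·√(n/2) = 0.9707 × √(8/2) = 1.9414
Critical value for a one-sided test at α = 0.05: z_α = 1.645.
Power = Φ(δ − 1.645) = Φ(0.297) = 0.6166.

Power ≈ 0.617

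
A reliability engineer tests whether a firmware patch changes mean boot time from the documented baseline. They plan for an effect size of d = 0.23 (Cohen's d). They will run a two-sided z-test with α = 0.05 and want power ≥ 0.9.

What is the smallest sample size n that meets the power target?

n = 199

Set Φ(δ − 1.960) = 0.9; then δ − 1.960 = Φ⁻¹(0.9) = 1.282, giving δ = 3.242.
(Ignoring the negligible lower-tail rejection probability gives the usual closed-form inversion.)
δ = d·√n ⇒ n = (δ/d)² = (3.242 / 0.23)² = 198.63.
Rounding up, n = 199.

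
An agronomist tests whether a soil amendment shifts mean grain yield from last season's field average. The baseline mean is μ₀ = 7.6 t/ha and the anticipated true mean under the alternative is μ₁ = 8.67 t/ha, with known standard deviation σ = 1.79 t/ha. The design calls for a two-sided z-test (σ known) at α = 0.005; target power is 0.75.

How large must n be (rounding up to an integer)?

Standardized effect: d = |μ₁ − μ₀| / σ = |8.67 − 7.6| / 1.79 = 0.5978
Set Φ(δ − 2.807) = 0.75; then δ − 2.807 = Φ⁻¹(0.75) = 0.674, giving δ = 3.482.
(For δ > 0 the lower-tail rejection region contributes negligibly to power, so the one-term inversion is standard.)
δ = d·√n ⇒ n = (δ/d)² = (3.482 / 0.5978)² = 33.92.
Rounding up, n = 34.

n = 34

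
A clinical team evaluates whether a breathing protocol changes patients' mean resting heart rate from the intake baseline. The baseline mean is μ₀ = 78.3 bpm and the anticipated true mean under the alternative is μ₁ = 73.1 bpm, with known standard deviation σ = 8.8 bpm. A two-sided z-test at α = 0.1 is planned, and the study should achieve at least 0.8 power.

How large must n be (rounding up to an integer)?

n = 18

Standardized effect: d = |μ₁ − μ₀| / σ = |73.1 − 78.3| / 8.8 = 0.5909
For power 0.8 need Φ(δ − z_{0.05}) = 0.8, so δ = z_{0.05} + z_{0.20} = 1.645 + 0.842 = 2.486.
(For δ > 0 the lower-tail rejection region contributes negligibly to power, so the one-term inversion is standard.)
δ = d·√n ⇒ n = (δ/d)² = (2.486 / 0.5909)² = 17.71.
Round up to the next whole unit.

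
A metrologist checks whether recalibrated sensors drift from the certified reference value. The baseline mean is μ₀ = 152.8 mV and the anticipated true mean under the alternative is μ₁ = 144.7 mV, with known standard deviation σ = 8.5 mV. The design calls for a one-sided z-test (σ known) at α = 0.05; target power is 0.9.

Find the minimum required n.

n = 10

Standardized effect: d = |μ₁ − μ₀| / σ = |144.7 − 152.8| / 8.5 = 0.9529
Set Φ(δ − 1.645) = 0.9; then δ − 1.645 = Φ⁻¹(0.9) = 1.282, giving δ = 2.926.
δ = d·√n ⇒ n = (δ/d)² = (2.926 / 0.9529)² = 9.43.
Round up to the next whole unit.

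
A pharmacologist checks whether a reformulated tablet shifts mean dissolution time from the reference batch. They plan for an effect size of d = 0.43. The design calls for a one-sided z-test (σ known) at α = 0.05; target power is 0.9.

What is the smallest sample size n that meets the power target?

Set Φ(δ − 1.645) = 0.9; then δ − 1.645 = Φ⁻¹(0.9) = 1.282, giving δ = 2.926.
δ = d·√n ⇒ n = (δ/d)² = (2.926 / 0.43)² = 46.32.
Round up to the next whole unit.

n = 47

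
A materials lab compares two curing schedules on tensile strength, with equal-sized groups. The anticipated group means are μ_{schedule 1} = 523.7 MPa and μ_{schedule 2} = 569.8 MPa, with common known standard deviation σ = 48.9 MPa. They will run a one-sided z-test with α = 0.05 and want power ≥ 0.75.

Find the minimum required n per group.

Standardized effect: d = |μ_{schedule 1} − μ_{schedule 2}| / σ = |523.7 − 569.8| / 48.9 = 0.9427
For power 0.75 need Φ(δ − z_{0.05}) = 0.75, so δ = z_{0.05} + z_{0.25} = 1.645 + 0.674 = 2.319.
δ = d·√(n/2) ⇒ n = 2(δ/d)² = 2 × (2.319 / 0.9427)² = 12.11.
Round up to the next whole unit.

n = 13 per group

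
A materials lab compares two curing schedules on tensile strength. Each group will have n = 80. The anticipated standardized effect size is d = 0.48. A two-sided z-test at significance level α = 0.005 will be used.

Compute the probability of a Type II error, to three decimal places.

Noncentrality parameter: δ = d·√(n/2) = 0.48 × √(80/2) = 3.0358
Critical value for a two-sided test at α = 0.005: z_{α/2} = 2.807.
Power = Φ(δ − 2.807) + Φ(−δ − 2.807) = Φ(0.229) + Φ(-5.843) = 0.5905 + 0.0000 = 0.5905.
Type II error: β = 1 − power = 1 − 0.5905 = 0.4095.

β ≈ 0.410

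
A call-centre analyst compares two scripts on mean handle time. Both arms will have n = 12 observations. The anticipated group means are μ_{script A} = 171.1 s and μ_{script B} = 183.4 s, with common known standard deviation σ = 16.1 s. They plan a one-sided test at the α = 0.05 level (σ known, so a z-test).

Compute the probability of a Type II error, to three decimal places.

Standardized effect: d = |μ_{script A} − μ_{script B}| / σ = |171.1 − 183.4| / 16.1 = 0.7640
Noncentrality parameter: δ = d·√(n/2) = 0.7640 × √(12/2) = 1.8713
One-sided α = 0.05 → critical value z_{0.05} = 1.645.
Power = P(Z > 1.645 − δ) = Φ(0.226) = 0.5896.
Type II error: β = 1 − power = 1 − 0.5896 = 0.4104.

β ≈ 0.410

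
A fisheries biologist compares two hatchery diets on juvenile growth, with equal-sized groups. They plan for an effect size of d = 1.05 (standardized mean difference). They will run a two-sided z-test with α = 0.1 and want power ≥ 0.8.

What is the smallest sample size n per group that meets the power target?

n = 12 per group

Set Φ(δ − 1.645) = 0.8; then δ − 1.645 = Φ⁻¹(0.8) = 0.842, giving δ = 2.486.
(For δ > 0 the lower-tail rejection region contributes negligibly to power, so the one-term inversion is standard.)
δ = d·√(n/2) ⇒ n = 2(δ/d)² = 2 × (2.486 / 1.05)² = 11.22.
Rounding up, n = 12 per group.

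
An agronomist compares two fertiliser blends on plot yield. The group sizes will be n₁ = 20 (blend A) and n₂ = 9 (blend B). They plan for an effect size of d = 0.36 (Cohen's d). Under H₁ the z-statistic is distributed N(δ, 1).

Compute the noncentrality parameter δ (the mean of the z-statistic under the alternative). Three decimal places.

δ = d / √(1/n₁ + 1/n₂) = 0.36 / √(1/20 + 1/9) = 0.8969

δ ≈ 0.897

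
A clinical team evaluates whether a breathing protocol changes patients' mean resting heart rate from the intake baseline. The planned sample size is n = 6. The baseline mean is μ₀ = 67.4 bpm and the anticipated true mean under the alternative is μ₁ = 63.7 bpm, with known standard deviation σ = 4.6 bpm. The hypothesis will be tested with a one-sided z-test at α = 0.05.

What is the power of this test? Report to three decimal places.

Power ≈ 0.628

Standardized effect: d = |μ₁ − μ₀| / σ = |63.7 − 67.4| / 4.6 = 0.8043
Noncentrality parameter: δ = d·√n = 0.8043 × √6 = 1.9702
Critical value for a one-sided test at α = 0.05: z_α = 1.645.
Power = P(Z > 1.645 − δ) = Φ(0.325) = 0.6276.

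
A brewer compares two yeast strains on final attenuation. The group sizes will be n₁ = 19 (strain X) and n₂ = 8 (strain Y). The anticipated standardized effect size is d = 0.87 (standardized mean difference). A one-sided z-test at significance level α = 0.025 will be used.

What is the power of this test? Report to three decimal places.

Power ≈ 0.542

Noncentrality parameter: δ = d / √(1/n₁ + 1/n₂) = 0.87 / √(1/19 + 1/8) = 2.0642
Critical value for a one-sided test at α = 0.025: z_α = 1.960.
Power = P(Z > 1.960 − δ) = Φ(0.104) = 0.5415.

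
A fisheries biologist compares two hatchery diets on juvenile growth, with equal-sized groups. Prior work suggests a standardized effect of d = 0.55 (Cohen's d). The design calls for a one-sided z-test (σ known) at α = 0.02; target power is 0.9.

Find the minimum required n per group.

For power 0.9 need Φ(δ − z_{0.02}) = 0.9, so δ = z_{0.02} + z_{0.10} = 2.054 + 1.282 = 3.335.
δ = d·√(n/2) ⇒ n = 2(δ/d)² = 2 × (3.335 / 0.55)² = 73.55.
Round up to the next whole unit.

n = 74 per group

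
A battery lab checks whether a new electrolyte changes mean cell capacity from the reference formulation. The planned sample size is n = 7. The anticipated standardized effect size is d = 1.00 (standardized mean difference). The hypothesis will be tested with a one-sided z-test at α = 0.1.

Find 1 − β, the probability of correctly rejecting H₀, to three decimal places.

Power ≈ 0.914

Noncentrality parameter: δ = d·√n = 1.00 × √7 = 2.6458
Critical value for a one-sided test at α = 0.1: z_α = 1.282.
Power = P(Z > 1.282 − δ) = Φ(1.364) = 0.9137.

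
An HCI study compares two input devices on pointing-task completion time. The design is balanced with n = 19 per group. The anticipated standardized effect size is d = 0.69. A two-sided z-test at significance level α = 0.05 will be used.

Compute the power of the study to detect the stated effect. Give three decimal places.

Noncentrality parameter: δ = d·√(n/2) = 0.69 × √(19/2) = 2.1267
Critical value for a two-sided test at α = 0.05: z_{α/2} = 1.960.
Power = Φ(δ − 1.960) + Φ(−δ − 1.960) = Φ(0.167) + Φ(-4.087) = 0.5662 + 0.0000 = 0.5662.

Power ≈ 0.566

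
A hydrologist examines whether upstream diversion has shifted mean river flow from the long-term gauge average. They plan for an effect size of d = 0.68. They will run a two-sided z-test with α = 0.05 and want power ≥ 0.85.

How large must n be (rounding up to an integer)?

n = 20

Set Φ(δ − 1.960) = 0.85; then δ − 1.960 = Φ⁻¹(0.85) = 1.036, giving δ = 2.996.
(Ignoring the negligible lower-tail rejection probability gives the usual closed-form inversion.)
δ = d·√n ⇒ n = (δ/d)² = (2.996 / 0.68)² = 19.42.
Rounding up, n = 20.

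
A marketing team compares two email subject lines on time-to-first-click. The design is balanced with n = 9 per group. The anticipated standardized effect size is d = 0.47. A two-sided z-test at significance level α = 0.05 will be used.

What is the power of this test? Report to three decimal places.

Noncentrality parameter: δ = d·√(n/2) = 0.47 × √(9/2) = 0.9970
Two-sided α = 0.05 → critical value z_{0.025} = 1.960.
Power = Φ(δ − 1.960) + Φ(−δ − 1.960) = Φ(-0.963) + Φ(-2.957) = 0.1678 + 0.0016 = 0.1693.

Power ≈ 0.169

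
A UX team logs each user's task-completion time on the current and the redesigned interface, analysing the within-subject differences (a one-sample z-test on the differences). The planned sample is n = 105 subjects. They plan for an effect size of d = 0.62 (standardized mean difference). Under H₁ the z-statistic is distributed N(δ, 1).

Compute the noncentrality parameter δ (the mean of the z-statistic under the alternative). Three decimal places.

δ ≈ 6.353

δ = d·√n = 0.62 × √105 = 6.3531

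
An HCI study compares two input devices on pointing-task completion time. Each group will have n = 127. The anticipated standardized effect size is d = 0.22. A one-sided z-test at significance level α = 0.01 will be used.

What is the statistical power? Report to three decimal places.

Power ≈ 0.283

Noncentrality parameter: δ = d·√(n/2) = 0.22 × √(127/2) = 1.7531
Critical value for a one-sided test at α = 0.01: z_α = 2.326.
Power = Φ(δ − 2.326) = Φ(-0.573) = 0.2832.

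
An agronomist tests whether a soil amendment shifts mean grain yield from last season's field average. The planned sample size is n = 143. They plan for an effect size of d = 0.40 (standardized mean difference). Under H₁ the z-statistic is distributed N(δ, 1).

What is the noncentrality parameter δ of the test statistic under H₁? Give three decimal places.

δ ≈ 4.783

The noncentrality parameter scales effect size by the design's sample-size factor: δ = d·√n = 0.40 × √143 = 4.7833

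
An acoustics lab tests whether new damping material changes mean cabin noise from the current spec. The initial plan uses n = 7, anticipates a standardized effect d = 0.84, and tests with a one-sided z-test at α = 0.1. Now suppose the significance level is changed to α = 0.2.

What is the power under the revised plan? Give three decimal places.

Power ≈ 0.916

δ = d·√n = 0.84 × √7 = 2.2224 (unchanged). New critical value: z_{0.2} = 0.842.
Revised power = P(Z > 0.842 − δ) = Φ(1.381) = 0.9163.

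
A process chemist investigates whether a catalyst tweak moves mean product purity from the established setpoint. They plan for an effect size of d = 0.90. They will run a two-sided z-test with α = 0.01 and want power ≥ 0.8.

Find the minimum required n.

Set Φ(δ − 2.576) = 0.8; then δ − 2.576 = Φ⁻¹(0.8) = 0.842, giving δ = 3.417.
(The Φ(−δ − z_{α/2}) term is vanishingly small for δ > 0 and is dropped in the standard sample-size formula.)
δ = d·√n ⇒ n = (δ/d)² = (3.417 / 0.90)² = 14.42.
Round up to the next whole unit.

n = 15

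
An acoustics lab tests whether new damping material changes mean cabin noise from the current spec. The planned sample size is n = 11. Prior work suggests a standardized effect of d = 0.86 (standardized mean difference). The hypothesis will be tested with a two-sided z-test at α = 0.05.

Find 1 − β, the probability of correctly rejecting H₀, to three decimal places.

Power ≈ 0.814

Noncentrality parameter: δ = d·√n = 0.86 × √11 = 2.8523
Two-sided α = 0.05 → critical value z_{0.025} = 1.960.
Power = Φ(δ − 1.960) + Φ(−δ − 1.960) = Φ(0.892) + Φ(-4.812) = 0.8139 + 0.0000 = 0.8139.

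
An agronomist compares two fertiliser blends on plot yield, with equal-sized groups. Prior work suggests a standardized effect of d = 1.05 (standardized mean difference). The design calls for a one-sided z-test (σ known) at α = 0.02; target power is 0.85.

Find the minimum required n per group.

n = 18 per group

For power 0.85 need Φ(δ − z_{0.02}) = 0.85, so δ = z_{0.02} + z_{0.15} = 2.054 + 1.036 = 3.090.
δ = d·√(n/2) ⇒ n = 2(δ/d)² = 2 × (3.090 / 1.05)² = 17.32.
Rounding up, n = 18 per group.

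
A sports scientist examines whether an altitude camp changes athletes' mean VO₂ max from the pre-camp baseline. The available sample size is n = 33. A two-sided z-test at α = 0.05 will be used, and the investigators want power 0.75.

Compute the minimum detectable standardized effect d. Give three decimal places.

d ≈ 0.459

Need Φ(δ − 1.960) = 0.75, so δ = 1.960 + 0.674 = 2.634.
(The second rejection-region term Φ(−δ − z_{α/2}) is negligible and dropped.)
δ = d·√n ⇒ d = δ/√n = 2.634/√33 = 0.4586.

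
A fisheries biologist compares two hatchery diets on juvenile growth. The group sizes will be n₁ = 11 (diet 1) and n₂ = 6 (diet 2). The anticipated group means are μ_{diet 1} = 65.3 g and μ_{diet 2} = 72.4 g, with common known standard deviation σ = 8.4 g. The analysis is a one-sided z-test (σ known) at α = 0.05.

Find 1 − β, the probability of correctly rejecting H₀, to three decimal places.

Power ≈ 0.508

Standardized effect: d = |μ_{diet 1} − μ_{diet 2}| / σ = |65.3 − 72.4| / 8.4 = 0.8452
Noncentrality parameter: δ = d / √(1/n₁ + 1/n₂) = 0.8452 / √(1/11 + 1/6) = 1.6654
One-sided α = 0.05 → critical value z_{0.05} = 1.645.
Power = P(Z > 1.645 − δ) = Φ(0.021) = 0.5082.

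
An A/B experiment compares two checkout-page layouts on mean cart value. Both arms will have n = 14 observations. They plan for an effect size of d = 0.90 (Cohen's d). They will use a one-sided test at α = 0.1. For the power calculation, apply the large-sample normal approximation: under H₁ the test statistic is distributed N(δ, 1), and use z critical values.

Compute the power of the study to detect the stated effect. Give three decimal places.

Power ≈ 0.864

Noncentrality parameter: δ = d·√(n/2) = 0.90 × √(14/2) = 2.3812
One-sided α = 0.1 → critical value z_{0.1} = 1.282.
Power = P(Z > 1.282 − δ) = Φ(1.100) = 0.8643.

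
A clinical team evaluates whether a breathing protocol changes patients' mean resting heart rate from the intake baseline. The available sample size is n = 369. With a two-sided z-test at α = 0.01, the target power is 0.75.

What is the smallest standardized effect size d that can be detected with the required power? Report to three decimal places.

Need Φ(δ − 2.576) = 0.75, so δ = 2.576 + 0.674 = 3.250.
(Lower-tail contribution to power is negligible for δ > 0.)
δ = d·√n ⇒ d = δ/√n = 3.250/√369 = 0.1692.

d ≈ 0.169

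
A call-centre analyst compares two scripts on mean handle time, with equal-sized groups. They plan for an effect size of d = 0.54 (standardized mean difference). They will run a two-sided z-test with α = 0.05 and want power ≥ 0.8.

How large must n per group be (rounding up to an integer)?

Set Φ(δ − 1.960) = 0.8; then δ − 1.960 = Φ⁻¹(0.8) = 0.842, giving δ = 2.802.
(Ignoring the negligible lower-tail rejection probability gives the usual closed-form inversion.)
δ = d·√(n/2) ⇒ n = 2(δ/d)² = 2 × (2.802 / 0.54)² = 53.83.
Round up to the next whole unit.

n = 54 per group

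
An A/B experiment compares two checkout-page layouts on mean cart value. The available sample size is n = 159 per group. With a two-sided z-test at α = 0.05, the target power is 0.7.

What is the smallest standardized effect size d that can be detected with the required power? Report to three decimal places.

d ≈ 0.279

Required noncentrality: δ = z_{0.025} + z_{0.30} = 1.960 + 0.524 = 2.484.
(The second rejection-region term Φ(−δ − z_{α/2}) is negligible and dropped.)
δ = d·√(n/2) ⇒ d = δ/√(n/2) = 2.484/√(159/2) = 0.2786.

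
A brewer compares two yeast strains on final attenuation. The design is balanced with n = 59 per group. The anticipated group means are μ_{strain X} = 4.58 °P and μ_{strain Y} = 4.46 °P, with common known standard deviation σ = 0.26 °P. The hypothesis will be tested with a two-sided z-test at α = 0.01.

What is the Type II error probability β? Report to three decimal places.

β ≈ 0.528

Standardized effect: d = |μ_{strain X} − μ_{strain Y}| / σ = |4.58 − 4.46| / 0.26 = 0.4615
Noncentrality parameter: δ = d·√(n/2) = 0.4615 × √(59/2) = 2.5068
Critical value for a two-sided test at α = 0.01: z_{α/2} = 2.576.
Power = Φ(δ − 2.576) + Φ(−δ − 2.576) = Φ(-0.069) + Φ(-5.083) = 0.4725 + 0.0000 = 0.4725.
Type II error: β = 1 − power = 1 − 0.4725 = 0.5275.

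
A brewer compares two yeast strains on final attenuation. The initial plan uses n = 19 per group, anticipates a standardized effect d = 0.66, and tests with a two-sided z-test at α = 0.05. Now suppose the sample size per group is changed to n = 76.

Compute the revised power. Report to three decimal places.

Power ≈ 0.983

With n = 76 per group: δ = d·√(n/2) = 0.66 × √(76/2) = 4.0685. Critical value z_{0.025} = 1.960.
Revised power = Φ(δ − 1.960) + Φ(−δ − 1.960) = Φ(2.109) + Φ(-6.028) = 0.9825 + 0.0000 = 0.9825.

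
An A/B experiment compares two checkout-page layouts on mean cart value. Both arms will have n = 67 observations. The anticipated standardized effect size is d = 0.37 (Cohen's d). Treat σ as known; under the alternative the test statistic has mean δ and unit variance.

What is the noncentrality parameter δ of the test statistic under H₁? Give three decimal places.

δ ≈ 2.142

The noncentrality parameter scales effect size by the design's sample-size factor: δ = d·√(n/2) = 0.37 × √(67/2) = 2.1415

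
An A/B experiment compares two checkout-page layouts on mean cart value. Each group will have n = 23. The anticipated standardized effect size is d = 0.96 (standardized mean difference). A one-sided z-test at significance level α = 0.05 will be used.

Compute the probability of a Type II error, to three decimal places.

Noncentrality parameter: δ = d·√(n/2) = 0.96 × √(23/2) = 3.2555
One-sided α = 0.05 → critical value z_{0.05} = 1.645.
Power = Φ(δ − 1.645) = Φ(1.611) = 0.9464.
Type II error: β = 1 − power = 1 − 0.9464 = 0.0536.

β ≈ 0.054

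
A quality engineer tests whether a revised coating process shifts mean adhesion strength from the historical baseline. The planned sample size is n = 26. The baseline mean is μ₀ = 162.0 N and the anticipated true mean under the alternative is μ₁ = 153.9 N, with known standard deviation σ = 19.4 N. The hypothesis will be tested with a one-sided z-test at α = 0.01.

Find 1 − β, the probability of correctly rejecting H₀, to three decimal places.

Power ≈ 0.422

Standardized effect: d = |μ₁ − μ₀| / σ = |153.9 − 162.0| / 19.4 = 0.4175
Noncentrality parameter: δ = d·√n = 0.4175 × √26 = 2.1290
Critical value for a one-sided test at α = 0.01: z_α = 2.326.
Power = Φ(δ − 2.326) = Φ(-0.197) = 0.4218.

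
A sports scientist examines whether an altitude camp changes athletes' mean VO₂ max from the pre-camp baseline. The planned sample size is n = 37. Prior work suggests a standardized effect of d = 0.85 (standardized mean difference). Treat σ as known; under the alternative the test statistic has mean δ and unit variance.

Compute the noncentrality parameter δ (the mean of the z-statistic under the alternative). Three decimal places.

The noncentrality parameter scales effect size by the design's sample-size factor: δ = d·√n = 0.85 × √37 = 5.1703

δ ≈ 5.170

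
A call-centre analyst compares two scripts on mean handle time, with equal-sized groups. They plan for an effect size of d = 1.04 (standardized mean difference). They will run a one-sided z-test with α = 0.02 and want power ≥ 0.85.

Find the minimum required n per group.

n = 18 per group

For power 0.85 need Φ(δ − z_{0.02}) = 0.85, so δ = z_{0.02} + z_{0.15} = 2.054 + 1.036 = 3.090.
δ = d·√(n/2) ⇒ n = 2(δ/d)² = 2 × (3.090 / 1.04)² = 17.66.
Rounding up, n = 18 per group.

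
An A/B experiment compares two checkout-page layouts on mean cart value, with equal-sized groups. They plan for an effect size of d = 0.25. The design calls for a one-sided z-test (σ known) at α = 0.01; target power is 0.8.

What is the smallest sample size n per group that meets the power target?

Set Φ(δ − 2.326) = 0.8; then δ − 2.326 = Φ⁻¹(0.8) = 0.842, giving δ = 3.168.
δ = d·√(n/2) ⇒ n = 2(δ/d)² = 2 × (3.168 / 0.25)² = 321.15.
Round up to the next whole unit.

n = 322 per group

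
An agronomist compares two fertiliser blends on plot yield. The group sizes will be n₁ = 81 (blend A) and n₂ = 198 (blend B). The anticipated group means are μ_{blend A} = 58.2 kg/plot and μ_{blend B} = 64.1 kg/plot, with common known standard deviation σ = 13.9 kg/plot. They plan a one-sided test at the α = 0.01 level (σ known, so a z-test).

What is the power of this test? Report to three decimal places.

Standardized effect: d = |μ_{blend A} − μ_{blend B}| / σ = |58.2 − 64.1| / 13.9 = 0.4245
Noncentrality parameter: δ = d / √(1/n₁ + 1/n₂) = 0.4245 / √(1/81 + 1/198) = 3.2182
Critical value for a one-sided test at α = 0.01: z_α = 2.326.
Power = P(Z > 2.326 − δ) = Φ(0.892) = 0.8138.

Power ≈ 0.814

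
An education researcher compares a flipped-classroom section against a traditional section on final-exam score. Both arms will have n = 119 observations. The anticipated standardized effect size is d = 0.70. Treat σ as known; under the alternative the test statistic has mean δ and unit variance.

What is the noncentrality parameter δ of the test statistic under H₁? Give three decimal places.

δ ≈ 5.400

δ = d·√(n/2) = 0.70 × √(119/2) = 5.3995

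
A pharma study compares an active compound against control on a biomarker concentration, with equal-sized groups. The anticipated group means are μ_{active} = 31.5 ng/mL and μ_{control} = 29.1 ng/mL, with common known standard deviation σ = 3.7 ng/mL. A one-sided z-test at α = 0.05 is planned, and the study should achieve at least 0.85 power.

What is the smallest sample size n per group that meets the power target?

n = 35 per group

Standardized effect: d = |μ_{active} − μ_{control}| / σ = |31.5 − 29.1| / 3.7 = 0.6486
Set Φ(δ − 1.645) = 0.85; then δ − 1.645 = Φ⁻¹(0.85) = 1.036, giving δ = 2.681.
δ = d·√(n/2) ⇒ n = 2(δ/d)² = 2 × (2.681 / 0.6486)² = 34.17.
Rounding up, n = 35 per group.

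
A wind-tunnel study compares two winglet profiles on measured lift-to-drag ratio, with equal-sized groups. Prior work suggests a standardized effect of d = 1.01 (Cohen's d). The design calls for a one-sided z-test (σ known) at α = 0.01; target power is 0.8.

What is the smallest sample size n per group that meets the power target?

Set Φ(δ − 2.326) = 0.8; then δ − 2.326 = Φ⁻¹(0.8) = 0.842, giving δ = 3.168.
δ = d·√(n/2) ⇒ n = 2(δ/d)² = 2 × (3.168 / 1.01)² = 19.68.
Rounding up, n = 20 per group.

n = 20 per group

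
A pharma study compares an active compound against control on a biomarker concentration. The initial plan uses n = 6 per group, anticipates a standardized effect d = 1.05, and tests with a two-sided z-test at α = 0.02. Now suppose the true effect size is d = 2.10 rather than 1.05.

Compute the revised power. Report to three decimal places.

Power ≈ 0.905

With d = 2.10: δ = d·√(n/2) = 2.10 × √(6/2) = 3.6373. Critical value z_{0.01} = 2.326.
Revised power = Φ(δ − 2.326) + Φ(−δ − 2.326) = Φ(1.311) + Φ(-5.964) = 0.9051 + 0.0000 = 0.9051.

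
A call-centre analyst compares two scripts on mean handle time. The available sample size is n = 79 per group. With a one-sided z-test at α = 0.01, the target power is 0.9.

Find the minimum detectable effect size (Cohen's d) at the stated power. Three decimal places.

Required noncentrality: δ = z_{0.01} + z_{0.10} = 2.326 + 1.282 = 3.608.
δ = d·√(n/2) ⇒ d = δ/√(n/2) = 3.608/√(79/2) = 0.5741.

d ≈ 0.574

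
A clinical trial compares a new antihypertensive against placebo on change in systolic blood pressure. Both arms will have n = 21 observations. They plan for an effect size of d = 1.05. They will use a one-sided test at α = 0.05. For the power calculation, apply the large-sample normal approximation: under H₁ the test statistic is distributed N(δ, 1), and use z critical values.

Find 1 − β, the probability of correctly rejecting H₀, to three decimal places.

Noncentrality parameter: δ = d·√(n/2) = 1.05 × √(21/2) = 3.4024
One-sided α = 0.05 → critical value z_{0.05} = 1.645.
Power = Φ(δ − 1.645) = Φ(1.758) = 0.9606.

Power ≈ 0.961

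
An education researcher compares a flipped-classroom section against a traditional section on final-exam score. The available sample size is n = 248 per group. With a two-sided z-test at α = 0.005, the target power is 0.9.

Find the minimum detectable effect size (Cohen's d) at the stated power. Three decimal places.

d ≈ 0.367

Need Φ(δ − 2.807) = 0.9, so δ = 2.807 + 1.282 = 4.089.
(The second rejection-region term Φ(−δ − z_{α/2}) is negligible and dropped.)
δ = d·√(n/2) ⇒ d = δ/√(n/2) = 4.089/√(248/2) = 0.3672.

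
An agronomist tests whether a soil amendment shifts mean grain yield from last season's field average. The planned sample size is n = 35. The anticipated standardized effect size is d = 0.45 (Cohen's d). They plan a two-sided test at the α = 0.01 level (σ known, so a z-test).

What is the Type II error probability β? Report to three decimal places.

β ≈ 0.466

Noncentrality parameter: δ = d·√n = 0.45 × √35 = 2.6622
Critical value for a two-sided test at α = 0.01: z_{α/2} = 2.576.
Power = Φ(δ − 2.576) + Φ(−δ − 2.576) = Φ(0.086) + Φ(-5.238) = 0.5344 + 0.0000 = 0.5344.
Type II error: β = 1 − power = 1 − 0.5344 = 0.4656.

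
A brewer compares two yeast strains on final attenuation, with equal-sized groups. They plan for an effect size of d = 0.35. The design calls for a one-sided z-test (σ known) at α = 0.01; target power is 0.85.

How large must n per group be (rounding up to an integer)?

n = 185 per group

For power 0.85 need Φ(δ − z_{0.01}) = 0.85, so δ = z_{0.01} + z_{0.15} = 2.326 + 1.036 = 3.363.
δ = d·√(n/2) ⇒ n = 2(δ/d)² = 2 × (3.363 / 0.35)² = 184.63.
Round up to the next whole unit.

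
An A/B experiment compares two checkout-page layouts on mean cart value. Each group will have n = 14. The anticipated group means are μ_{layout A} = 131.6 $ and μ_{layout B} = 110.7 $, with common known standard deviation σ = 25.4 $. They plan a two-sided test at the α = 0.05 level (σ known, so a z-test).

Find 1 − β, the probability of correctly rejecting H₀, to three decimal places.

Standardized effect: d = |μ_{layout A} − μ_{layout B}| / σ = |131.6 − 110.7| / 25.4 = 0.8228
Noncentrality parameter: δ = d·√(n/2) = 0.8228 × √(14/2) = 2.1770
Two-sided α = 0.05 → critical value z_{0.025} = 1.960.
Power = Φ(δ − 1.960) + Φ(−δ − 1.960) = Φ(0.217) + Φ(-4.137) = 0.5859 + 0.0000 = 0.5859.

Power ≈ 0.586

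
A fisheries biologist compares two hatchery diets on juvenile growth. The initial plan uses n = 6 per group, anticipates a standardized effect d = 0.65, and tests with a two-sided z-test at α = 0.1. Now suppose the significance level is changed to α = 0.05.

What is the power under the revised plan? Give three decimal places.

Power ≈ 0.203

δ = d·√(n/2) = 0.65 × √(6/2) = 1.1258 (unchanged). New critical value: z_{0.025} = 1.960.
Revised power = Φ(δ − 1.960) + Φ(−δ − 1.960) = Φ(-0.834) + Φ(-3.086) = 0.2021 + 0.0010 = 0.2031.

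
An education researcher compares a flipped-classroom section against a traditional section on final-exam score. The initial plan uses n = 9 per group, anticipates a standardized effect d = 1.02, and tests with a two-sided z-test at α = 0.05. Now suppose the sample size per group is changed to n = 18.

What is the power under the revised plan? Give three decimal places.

Power ≈ 0.864

With n = 18 per group: δ = d·√(n/2) = 1.02 × √(18/2) = 3.0600. Critical value z_{0.025} = 1.960.
Revised power = Φ(δ − 1.960) + Φ(−δ − 1.960) = Φ(1.100) + Φ(-5.020) = 0.8643 + 0.0000 = 0.8643.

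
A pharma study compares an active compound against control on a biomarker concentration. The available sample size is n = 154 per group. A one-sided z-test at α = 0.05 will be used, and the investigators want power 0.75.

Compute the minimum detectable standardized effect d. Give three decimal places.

d ≈ 0.264

Required noncentrality: δ = z_{0.05} + z_{0.25} = 1.645 + 0.674 = 2.319.
δ = d·√(n/2) ⇒ d = δ/√(n/2) = 2.319/√(154/2) = 0.2643.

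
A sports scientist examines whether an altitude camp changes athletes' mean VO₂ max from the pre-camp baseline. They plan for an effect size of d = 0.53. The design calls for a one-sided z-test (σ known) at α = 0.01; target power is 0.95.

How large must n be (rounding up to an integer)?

Set Φ(δ − 2.326) = 0.95; then δ − 2.326 = Φ⁻¹(0.95) = 1.645, giving δ = 3.971.
δ = d·√n ⇒ n = (δ/d)² = (3.971 / 0.53)² = 56.14.
Rounding up, n = 57.

n = 57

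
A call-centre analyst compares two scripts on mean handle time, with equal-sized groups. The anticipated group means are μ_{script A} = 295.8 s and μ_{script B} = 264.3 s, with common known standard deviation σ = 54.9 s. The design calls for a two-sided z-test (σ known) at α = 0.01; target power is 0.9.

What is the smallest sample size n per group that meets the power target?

n = 91 per group

Standardized effect: d = |μ_{script A} − μ_{script B}| / σ = |295.8 − 264.3| / 54.9 = 0.5738
For power 0.9 need Φ(δ − z_{0.005}) = 0.9, so δ = z_{0.005} + z_{0.10} = 2.576 + 1.282 = 3.857.
(The Φ(−δ − z_{α/2}) term is vanishingly small for δ > 0 and is dropped in the standard sample-size formula.)
δ = d·√(n/2) ⇒ n = 2(δ/d)² = 2 × (3.857 / 0.5738)² = 90.39.
Round up to the next whole unit.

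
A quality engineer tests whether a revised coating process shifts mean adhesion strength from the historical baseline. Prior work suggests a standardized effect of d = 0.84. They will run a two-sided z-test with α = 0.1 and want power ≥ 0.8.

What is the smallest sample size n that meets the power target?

Set Φ(δ − 1.645) = 0.8; then δ − 1.645 = Φ⁻¹(0.8) = 0.842, giving δ = 2.486.
(The Φ(−δ − z_{α/2}) term is vanishingly small for δ > 0 and is dropped in the standard sample-size formula.)
δ = d·√n ⇒ n = (δ/d)² = (2.486 / 0.84)² = 8.76.
Round up to the next whole unit.

n = 9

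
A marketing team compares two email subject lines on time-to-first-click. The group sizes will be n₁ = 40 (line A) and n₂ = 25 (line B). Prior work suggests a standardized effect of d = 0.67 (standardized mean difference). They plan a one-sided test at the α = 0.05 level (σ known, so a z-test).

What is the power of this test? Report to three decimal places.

Power ≈ 0.837

Noncentrality parameter: δ = d / √(1/n₁ + 1/n₂) = 0.67 / √(1/40 + 1/25) = 2.6280
One-sided α = 0.05 → critical value z_{0.05} = 1.645.
Power = Φ(δ − 1.645) = Φ(0.983) = 0.8372.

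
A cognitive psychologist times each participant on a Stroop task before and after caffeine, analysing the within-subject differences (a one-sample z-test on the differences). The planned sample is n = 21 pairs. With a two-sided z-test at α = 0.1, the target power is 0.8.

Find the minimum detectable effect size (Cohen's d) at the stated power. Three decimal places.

d ≈ 0.543

Need Φ(δ − 1.645) = 0.8, so δ = 1.645 + 0.842 = 2.486.
(The second rejection-region term Φ(−δ − z_{α/2}) is negligible and dropped.)
δ = d·√n ⇒ d = δ/√n = 2.486/√21 = 0.5426.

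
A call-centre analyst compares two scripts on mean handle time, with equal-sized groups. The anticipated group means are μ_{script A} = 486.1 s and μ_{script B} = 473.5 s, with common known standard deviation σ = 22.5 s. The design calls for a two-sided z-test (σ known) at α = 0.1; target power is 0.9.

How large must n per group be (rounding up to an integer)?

n = 55 per group

Standardized effect: d = |μ_{script A} − μ_{script B}| / σ = |486.1 − 473.5| / 22.5 = 0.5600
For power 0.9 need Φ(δ − z_{0.05}) = 0.9, so δ = z_{0.05} + z_{0.10} = 1.645 + 1.282 = 2.926.
(The Φ(−δ − z_{α/2}) term is vanishingly small for δ > 0 and is dropped in the standard sample-size formula.)
δ = d·√(n/2) ⇒ n = 2(δ/d)² = 2 × (2.926 / 0.5600)² = 54.62.
Rounding up, n = 55 per group.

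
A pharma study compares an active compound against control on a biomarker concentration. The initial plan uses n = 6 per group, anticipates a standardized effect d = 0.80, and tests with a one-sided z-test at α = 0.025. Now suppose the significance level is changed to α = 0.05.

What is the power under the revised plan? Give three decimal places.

δ = d·√(n/2) = 0.80 × √(6/2) = 1.3856 (unchanged). New critical value: z_{0.05} = 1.645.
Revised power = P(Z > 1.645 − δ) = Φ(-0.259) = 0.3977.

Power ≈ 0.398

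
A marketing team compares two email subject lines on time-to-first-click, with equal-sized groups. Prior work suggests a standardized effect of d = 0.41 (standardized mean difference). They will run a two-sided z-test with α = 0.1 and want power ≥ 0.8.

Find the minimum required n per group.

For power 0.8 need Φ(δ − z_{0.05}) = 0.8, so δ = z_{0.05} + z_{0.20} = 1.645 + 0.842 = 2.486.
(For δ > 0 the lower-tail rejection region contributes negligibly to power, so the one-term inversion is standard.)
δ = d·√(n/2) ⇒ n = 2(δ/d)² = 2 × (2.486 / 0.41)² = 73.56.
Rounding up, n = 74 per group.

n = 74 per group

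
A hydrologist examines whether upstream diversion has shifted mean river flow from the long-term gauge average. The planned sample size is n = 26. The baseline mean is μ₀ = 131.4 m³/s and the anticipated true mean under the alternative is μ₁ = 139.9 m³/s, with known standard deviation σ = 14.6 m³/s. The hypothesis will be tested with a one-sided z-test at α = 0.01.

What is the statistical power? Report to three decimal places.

Power ≈ 0.740

Standardized effect: d = |μ₁ − μ₀| / σ = |139.9 − 131.4| / 14.6 = 0.5822
Noncentrality parameter: δ = d·√n = 0.5822 × √26 = 2.9686
One-sided α = 0.01 → critical value z_{0.01} = 2.326.
Power = P(Z > 2.326 − δ) = Φ(0.642) = 0.7396.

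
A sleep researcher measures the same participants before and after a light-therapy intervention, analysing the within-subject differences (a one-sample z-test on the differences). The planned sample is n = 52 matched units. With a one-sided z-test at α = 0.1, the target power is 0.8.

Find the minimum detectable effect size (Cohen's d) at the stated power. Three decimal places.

d ≈ 0.294

Required noncentrality: δ = z_{0.1} + z_{0.20} = 1.282 + 0.842 = 2.123.
δ = d·√n ⇒ d = δ/√n = 2.123/√52 = 0.2944.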